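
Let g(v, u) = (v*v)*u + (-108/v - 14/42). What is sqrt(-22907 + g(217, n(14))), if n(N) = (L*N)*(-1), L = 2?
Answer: I*sqrt(568486589790)/651 ≈ 1158.2*I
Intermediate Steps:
n(N) = -2*N (n(N) = (2*N)*(-1) = -2*N)
g(v, u) = -1/3 - 108/v + u*v**2 (g(v, u) = v**2*u + (-108/v - 14*1/42) = u*v**2 + (-108/v - 1/3) = u*v**2 + (-1/3 - 108/v) = -1/3 - 108/v + u*v**2)
sqrt(-22907 + g(217, n(14))) = sqrt(-22907 + (-108 - 1/3*217 - 2*14*217**3)/217) = sqrt(-22907 + (-108 - 217/3 - 28*10218313)/217) = sqrt(-22907 + (-108 - 217/3 - 286112764)/217) = sqrt(-22907 + (1/217)*(-858338833/3)) = sqrt(-22907 - 858338833/651) = sqrt(-873251290/651) = I*sqrt(568486589790)/651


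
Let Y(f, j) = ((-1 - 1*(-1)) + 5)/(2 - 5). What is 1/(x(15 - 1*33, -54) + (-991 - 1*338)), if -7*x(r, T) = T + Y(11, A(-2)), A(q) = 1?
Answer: -21/27742 ≈ -0.00075698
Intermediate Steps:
Y(f, j) = -5/3 (Y(f, j) = ((-1 + 1) + 5)/(-3) = (0 + 5)*(-⅓) = 5*(-⅓) = -5/3)
x(r, T) = 5/21 - T/7 (x(r, T) = -(T - 5/3)/7 = -(-5/3 + T)/7 = 5/21 - T/7)
1/(x(15 - 1*33, -54) + (-991 - 1*338)) = 1/((5/21 - ⅐*(-54)) + (-991 - 1*338)) = 1/((5/21 + 54/7) + (-991 - 338)) = 1/(167/21 - 1329) = 1/(-27742/21) = -21/27742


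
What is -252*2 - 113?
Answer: -617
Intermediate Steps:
-252*2 - 113 = -84*6 - 113 = -504 - 113 = -617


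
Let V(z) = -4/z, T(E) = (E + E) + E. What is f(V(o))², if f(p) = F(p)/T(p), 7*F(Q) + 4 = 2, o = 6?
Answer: 1/49 ≈ 0.020408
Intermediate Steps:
T(E) = 3*E (T(E) = 2*E + E = 3*E)
F(Q) = -2/7 (F(Q) = -4/7 + (⅐)*2 = -4/7 + 2/7 = -2/7)
f(p) = -2/(21*p) (f(p) = -2*1/(3*p)/7 = -2/(21*p))
f(V(o))² = (-2/(21*((-4/6))))² = (-2/(21*((-4*⅙))))² = (-2/(21*(-⅔)))² = (-2/21*(-3/2))² = (⅐)² = 1/49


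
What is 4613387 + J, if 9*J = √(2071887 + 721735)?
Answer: 4613387 + √2793622/9 ≈ 4.6136e+6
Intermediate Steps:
J = √2793622/9 (J = √(2071887 + 721735)/9 = √2793622/9 ≈ 185.71)
4613387 + J = 4613387 + √2793622/9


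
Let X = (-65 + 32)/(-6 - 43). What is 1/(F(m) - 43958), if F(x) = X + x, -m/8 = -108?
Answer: -49/2111573 ≈ -2.3205e-5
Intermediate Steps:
m = 864 (m = -8*(-108) = 864)
X = 33/49 (X = -33/(-49) = -33*(-1/49) = 33/49 ≈ 0.67347)
F(x) = 33/49 + x
1/(F(m) - 43958) = 1/((33/49 + 864) - 43958) = 1/(42369/49 - 43958) = 1/(-2111573/49) = -49/2111573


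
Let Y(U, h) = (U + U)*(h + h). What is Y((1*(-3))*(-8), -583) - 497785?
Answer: -553753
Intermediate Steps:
Y(U, h) = 4*U*h (Y(U, h) = (2*U)*(2*h) = 4*U*h)
Y((1*(-3))*(-8), -583) - 497785 = 4*((1*(-3))*(-8))*(-583) - 497785 = 4*(-3*(-8))*(-583) - 497785 = 4*24*(-583) - 497785 = -55968 - 497785 = -553753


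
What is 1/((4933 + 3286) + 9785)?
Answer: 1/18004 ≈ 5.5543e-5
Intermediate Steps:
1/((4933 + 3286) + 9785) = 1/(8219 + 9785) = 1/18004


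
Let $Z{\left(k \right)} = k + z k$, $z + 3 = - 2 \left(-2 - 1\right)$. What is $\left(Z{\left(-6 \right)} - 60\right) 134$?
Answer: $-11256$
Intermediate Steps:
$z = 3$ ($z = -3 - 2 \left(-2 - 1\right) = -3 - -6 = -3 + 6 = 3$)
$Z{\left(k \right)} = 4 k$ ($Z{\left(k \right)} = k + 3 k = 4 k$)
$\left(Z{\left(-6 \right)} - 60\right) 134 = \left(4 \left(-6\right) - 60\right) 134 = \left(-24 - 60\right) 134 = \left(-84\right) 134 = -11256$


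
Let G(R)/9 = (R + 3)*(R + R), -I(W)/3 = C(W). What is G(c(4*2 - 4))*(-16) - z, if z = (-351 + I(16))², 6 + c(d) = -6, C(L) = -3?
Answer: -148068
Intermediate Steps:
I(W) = 9 (I(W) = -3*(-3) = 9)
c(d) = -12 (c(d) = -6 - 6 = -12)
G(R) = 18*R*(3 + R) (G(R) = 9*((R + 3)*(R + R)) = 9*((3 + R)*(2*R)) = 9*(2*R*(3 + R)) = 18*R*(3 + R))
z = 116964 (z = (-351 + 9)² = (-342)² = 116964)
G(c(4*2 - 4))*(-16) - z = (18*(-12)*(3 - 12))*(-16) - 1*116964 = (18*(-12)*(-9))*(-16) - 116964 = 1944*(-16) - 116964 = -31104 - 116964 = -148068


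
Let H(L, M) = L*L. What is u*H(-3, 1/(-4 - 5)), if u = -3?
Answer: -27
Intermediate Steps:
H(L, M) = L²
u*H(-3, 1/(-4 - 5)) = -3*(-3)² = -3*9 = -27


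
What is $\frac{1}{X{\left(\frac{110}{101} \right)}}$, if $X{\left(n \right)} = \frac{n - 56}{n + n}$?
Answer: $- \frac{110}{2773} \approx -0.039668$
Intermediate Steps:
$X{\left(n \right)} = \frac{-56 + n}{2 n}$
$\frac{1}{X{\left(\frac{110}{101} \right)}} = \frac{1}{\frac{1}{2} \frac{1}{110 \cdot \frac{1}{101}} \left(-56 + \frac{110}{101}\right)} = \frac{1}{\frac{1}{2} \frac{1}{110 \cdot \frac{1}{101}} \left(-56 + 110 \cdot \frac{1}{101}\right)} = \frac{1}{\frac{1}{2} \frac{1}{\frac{110}{101}} \left(-56 + \frac{110}{101}\right)} = \frac{1}{\frac{1}{2} \cdot \frac{101}{110} \left(- \frac{5546}{101}\right)} = \frac{1}{- \frac{2773}{110}} = - \frac{110}{2773}$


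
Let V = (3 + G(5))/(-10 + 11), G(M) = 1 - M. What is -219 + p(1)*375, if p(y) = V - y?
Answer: -969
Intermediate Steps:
V = -1 (V = (3 + (1 - 1*5))/(-10 + 11) = (3 + (1 - 5))/1 = (3 - 4)*1 = -1*1 = -1)
p(y) = -1 - y
-219 + p(1)*375 = -219 + (-1 - 1*1)*375 = -219 + (-1 - 1)*375 = -219 - 2*375 = -219 - 750 = -969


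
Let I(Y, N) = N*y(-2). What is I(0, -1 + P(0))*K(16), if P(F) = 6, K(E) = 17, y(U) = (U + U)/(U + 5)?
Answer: -340/3 ≈ -113.33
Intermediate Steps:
y(U) = 2*U/(5 + U) (y(U) = (2*U)/(5 + U) = 2*U/(5 + U))
I(Y, N) = -4*N/3 (I(Y, N) = N*(2*(-2)/(5 - 2)) = N*(2*(-2)/3) = N*(2*(-2)*(⅓)) = N*(-4/3) = -4*N/3)
I(0, -1 + P(0))*K(16) = -4*(-1 + 6)/3*17 = -4/3*5*17 = -20/3*17 = -340/3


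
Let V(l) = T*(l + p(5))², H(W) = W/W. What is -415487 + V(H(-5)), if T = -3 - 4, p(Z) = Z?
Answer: -415739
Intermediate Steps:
H(W) = 1
T = -7
V(l) = -7*(5 + l)² (V(l) = -7*(l + 5)² = -7*(5 + l)²)
-415487 + V(H(-5)) = -415487 - 7*(5 + 1)² = -415487 - 7*6² = -415487 - 7*36 = -415487 - 252 = -415739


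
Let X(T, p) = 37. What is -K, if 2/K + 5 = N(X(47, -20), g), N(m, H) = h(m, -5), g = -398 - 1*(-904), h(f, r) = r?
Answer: ⅕ ≈ 0.20000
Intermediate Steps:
g = 506 (g = -398 + 904 = 506)
N(m, H) = -5
K = -⅕ (K = 2/(-5 - 5) = 2/(-10) = 2*(-⅒) = -⅕ ≈ -0.20000)
-K = -1*(-⅕) = ⅕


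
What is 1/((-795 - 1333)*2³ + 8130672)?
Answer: 1/8113648 ≈ 1.2325e-7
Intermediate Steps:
1/((-795 - 1333)*2³ + 8130672) = 1/(-2128*8 + 8130672) = 1/(-17024 + 8130672) = 1/8113648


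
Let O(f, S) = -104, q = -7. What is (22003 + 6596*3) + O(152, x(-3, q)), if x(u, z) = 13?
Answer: 41687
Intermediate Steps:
(22003 + 6596*3) + O(152, x(-3, q)) = (22003 + 6596*3) - 104 = (22003 + 19788) - 104 = 41791 - 104 = 41687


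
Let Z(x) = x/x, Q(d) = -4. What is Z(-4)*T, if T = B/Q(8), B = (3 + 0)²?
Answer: -9/4 ≈ -2.2500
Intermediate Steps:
B = 9 (B = 3² = 9)
T = -9/4 (T = 9/(-4) = 9*(-¼) = -9/4 ≈ -2.2500)
Z(x) = 1
Z(-4)*T = 1*(-9/4) = -9/4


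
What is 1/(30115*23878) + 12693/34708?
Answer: 4563679125959/12479017923380 ≈ 0.36571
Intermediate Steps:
1/(30115*23878) + 12693/34708 = (1/30115)*(1/23878) + 12693*(1/34708) = 1/719085970 + 12693/34708 = 4563679125959/12479017923380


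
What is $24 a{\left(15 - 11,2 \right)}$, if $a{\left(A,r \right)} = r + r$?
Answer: $96$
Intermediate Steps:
$a{\left(A,r \right)} = 2 r$
$24 a{\left(15 - 11,2 \right)} = 24 \cdot 2 \cdot 2 = 24 \cdot 4 = 96$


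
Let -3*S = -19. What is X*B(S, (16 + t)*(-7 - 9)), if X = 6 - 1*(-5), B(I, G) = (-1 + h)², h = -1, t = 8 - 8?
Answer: 44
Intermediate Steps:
S = 19/3 (S = -⅓*(-19) = 19/3 ≈ 6.3333)
t = 0
B(I, G) = 4 (B(I, G) = (-1 - 1)² = (-2)² = 4)
X = 11 (X = 6 + 5 = 11)
X*B(S, (16 + t)*(-7 - 9)) = 11*4 = 44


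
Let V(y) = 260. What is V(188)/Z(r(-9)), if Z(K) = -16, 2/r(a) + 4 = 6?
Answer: -65/4 ≈ -16.250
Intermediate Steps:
r(a) = 1 (r(a) = 2/(-4 + 6) = 2/2 = 2*(1/2) = 1)
V(188)/Z(r(-9)) = 260/(-16) = 260*(-1/16) = -65/4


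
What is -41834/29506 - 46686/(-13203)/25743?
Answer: -2369560736545/1671440294079 ≈ -1.4177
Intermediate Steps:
-41834/29506 - 46686/(-13203)/25743 = -41834*1/29506 - 46686*(-1/13203)*(1/25743) = -20917/14753 + (15562/4401)*(1/25743) = -20917/14753 + 15562/113294943 = -2369560736545/1671440294079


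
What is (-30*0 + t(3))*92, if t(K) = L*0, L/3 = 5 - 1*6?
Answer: 0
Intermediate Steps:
L = -3 (L = 3*(5 - 1*6) = 3*(5 - 6) = 3*(-1) = -3)
t(K) = 0 (t(K) = -3*0 = 0)
(-30*0 + t(3))*92 = (-30*0 + 0)*92 = (0 + 0)*92 = 0*92 = 0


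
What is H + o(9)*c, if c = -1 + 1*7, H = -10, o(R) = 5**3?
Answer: 740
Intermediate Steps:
o(R) = 125
c = 6 (c = -1 + 7 = 6)
H + o(9)*c = -10 + 125*6 = -10 + 750 = 740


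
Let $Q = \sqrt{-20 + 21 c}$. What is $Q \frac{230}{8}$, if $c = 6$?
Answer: $\frac{115 \sqrt{106}}{4} \approx 296.0$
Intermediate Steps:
$Q = \sqrt{106}$ ($Q = \sqrt{-20 + 21 \cdot 6} = \sqrt{-20 + 126} = \sqrt{106} \approx 10.296$)
$Q \frac{230}{8} = \sqrt{106} \cdot \frac{230}{8} = \sqrt{106} \cdot 230 \cdot \frac{1}{8} = \sqrt{106} \cdot \frac{115}{4} = \frac{115 \sqrt{106}}{4}$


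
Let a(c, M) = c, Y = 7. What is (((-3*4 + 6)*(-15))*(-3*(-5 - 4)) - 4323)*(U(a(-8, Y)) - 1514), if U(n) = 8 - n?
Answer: 2835714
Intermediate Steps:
(((-3*4 + 6)*(-15))*(-3*(-5 - 4)) - 4323)*(U(a(-8, Y)) - 1514) = (((-3*4 + 6)*(-15))*(-3*(-5 - 4)) - 4323)*((8 - 1*(-8)) - 1514) = (((-12 + 6)*(-15))*(-3*(-9)) - 4323)*((8 + 8) - 1514) = (-6*(-15)*27 - 4323)*(16 - 1514) = (90*27 - 4323)*(-1498) = (2430 - 4323)*(-1498) = -1893*(-1498) = 2835714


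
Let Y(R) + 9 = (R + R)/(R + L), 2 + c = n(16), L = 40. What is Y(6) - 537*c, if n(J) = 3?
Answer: -12552/23 ≈ -545.74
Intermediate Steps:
c = 1 (c = -2 + 3 = 1)
Y(R) = -9 + 2*R/(40 + R) (Y(R) = -9 + (R + R)/(R + 40) = -9 + (2*R)/(40 + R) = -9 + 2*R/(40 + R))
Y(6) - 537*c = (-360 - 7*6)/(40 + 6) - 537*1 = (-360 - 42)/46 - 537 = (1/46)*(-402) - 537 = -201/23 - 537 = -12552/23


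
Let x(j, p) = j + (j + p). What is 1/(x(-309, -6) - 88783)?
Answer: -1/89407 ≈ -1.1185e-5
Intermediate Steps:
x(j, p) = p + 2*j
1/(x(-309, -6) - 88783) = 1/((-6 + 2*(-309)) - 88783) = 1/((-6 - 618) - 88783) = 1/(-624 - 88783) = 1/(-89407) = -1/89407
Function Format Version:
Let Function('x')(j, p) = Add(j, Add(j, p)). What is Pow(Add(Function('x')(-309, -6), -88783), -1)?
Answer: Rational(-1, 89407) ≈ -1.1185e-5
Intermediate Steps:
Function('x')(j, p) = Add(p, Mul(2, j))
Pow(Add(Function('x')(-309, -6), -88783), -1) = Pow(Add(Add(-6, Mul(2, -309)), -88783), -1) = Pow(Add(Add(-6, -618), -88783), -1) = Pow(Add(-624, -88783), -1) = Pow(-89407, -1) = Rational(-1, 89407)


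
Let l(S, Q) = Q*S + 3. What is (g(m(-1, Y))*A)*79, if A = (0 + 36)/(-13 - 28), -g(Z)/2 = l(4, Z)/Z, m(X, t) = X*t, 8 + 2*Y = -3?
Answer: 284400/451 ≈ 630.60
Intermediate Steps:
Y = -11/2 (Y = -4 + (½)*(-3) = -4 - 3/2 = -11/2 ≈ -5.5000)
l(S, Q) = 3 + Q*S
g(Z) = -2*(3 + 4*Z)/Z (g(Z) = -2*(3 + Z*4)/Z = -2*(3 + 4*Z)/Z)
A = -36/41 (A = 36/(-41) = 36*(-1/41) = -36/41 ≈ -0.87805)
(g(m(-1, Y))*A)*79 = ((-8 - 6/((-1*(-11/2))))*(-36/41))*79 = ((-8 - 6/11/2)*(-36/41))*79 = ((-8 - 6*2/11)*(-36/41))*79 = ((-8 - 12/11)*(-36/41))*79 = -100/11*(-36/41)*79 = (3600/451)*79 = 284400/451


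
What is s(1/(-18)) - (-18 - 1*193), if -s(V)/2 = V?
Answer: 1900/9 ≈ 211.11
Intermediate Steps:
s(V) = -2*V
s(1/(-18)) - (-18 - 1*193) = -2/(-18) - (-18 - 1*193) = -2*(-1/18) - (-18 - 193) = ⅑ - 1*(-211) = ⅑ + 211 = 1900/9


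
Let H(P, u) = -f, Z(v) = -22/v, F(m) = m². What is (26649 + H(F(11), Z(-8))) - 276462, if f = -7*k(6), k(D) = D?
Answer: -249771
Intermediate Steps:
f = -42 (f = -7*6 = -42)
H(P, u) = 42 (H(P, u) = -1*(-42) = 42)
(26649 + H(F(11), Z(-8))) - 276462 = (26649 + 42) - 276462 = 26691 - 276462 = -249771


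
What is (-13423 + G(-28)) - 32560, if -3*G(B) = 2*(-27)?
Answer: -45965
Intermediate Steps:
G(B) = 18 (G(B) = -2*(-27)/3 = -⅓*(-54) = 18)
(-13423 + G(-28)) - 32560 = (-13423 + 18) - 32560 = -13405 - 32560 = -45965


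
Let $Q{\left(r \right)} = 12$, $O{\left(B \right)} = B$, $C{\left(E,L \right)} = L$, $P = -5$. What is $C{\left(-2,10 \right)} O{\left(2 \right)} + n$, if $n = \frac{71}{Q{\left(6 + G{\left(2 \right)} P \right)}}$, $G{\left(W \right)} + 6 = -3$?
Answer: $\frac{311}{12} \approx 25.917$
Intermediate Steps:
$G{\left(W \right)} = -9$ ($G{\left(W \right)} = -6 - 3 = -9$)
$n = \frac{71}{12} \approx 5.9167$
$C{\left(-2,10 \right)} O{\left(2 \right)} + n = 10 \cdot 2 + \frac{71}{12} = 20 + \frac{71}{12} = \frac{311}{12}$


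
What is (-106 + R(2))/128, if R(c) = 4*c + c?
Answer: -3/4 ≈ -0.75000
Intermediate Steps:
R(c) = 5*c
(-106 + R(2))/128 = (-106 + 5*2)/128 = (-106 + 10)/128 = (1/128)*(-96) = -3/4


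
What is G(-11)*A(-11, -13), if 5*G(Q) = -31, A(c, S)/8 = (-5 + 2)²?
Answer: -2232/5 ≈ -446.40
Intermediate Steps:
A(c, S) = 72 (A(c, S) = 8*(-5 + 2)² = 8*(-3)² = 8*9 = 72)
G(Q) = -31/5 (G(Q) = (⅕)*(-31) = -31/5)
G(-11)*A(-11, -13) = -31/5*72 = -2232/5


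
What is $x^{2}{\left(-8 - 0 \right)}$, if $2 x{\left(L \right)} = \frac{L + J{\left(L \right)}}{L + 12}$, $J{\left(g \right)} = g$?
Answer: $4$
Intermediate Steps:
$x{\left(L \right)} = \frac{L}{12 + L}$ ($x{\left(L \right)} = \frac{\left(L + L\right) \frac{1}{L + 12}}{2} = \frac{2 L \frac{1}{12 + L}}{2} = \frac{L}{12 + L}$)
$x^{2}{\left(-8 - 0 \right)} = \left(\frac{-8 - 0}{12 - 8}\right)^{2} = \left(\frac{-8 + 0}{12 + \left(-8 + 0\right)}\right)^{2} = \left(- \frac{8}{12 - 8}\right)^{2} = \left(- \frac{8}{4}\right)^{2} = \left(\left(-8\right) \frac{1}{4}\right)^{2} = \left(-2\right)^{2} = 4$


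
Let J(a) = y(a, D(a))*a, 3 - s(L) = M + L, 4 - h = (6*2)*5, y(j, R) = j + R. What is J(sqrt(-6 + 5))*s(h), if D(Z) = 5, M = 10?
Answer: -49 + 245*I ≈ -49.0 + 245.0*I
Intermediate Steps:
y(j, R) = R + j
h = -56 (h = 4 - 6*2*5 = 4 - 12*5 = 4 - 1*60 = 4 - 60 = -56)
s(L) = -7 - L (s(L) = 3 - (10 + L) = 3 + (-10 - L) = -7 - L)
J(a) = a*(5 + a) (J(a) = (5 + a)*a = a*(5 + a))
J(sqrt(-6 + 5))*s(h) = (sqrt(-6 + 5)*(5 + sqrt(-6 + 5)))*(-7 - 1*(-56)) = (sqrt(-1)*(5 + sqrt(-1)))*(-7 + 56) = (I*(5 + I))*49 = 49*I*(5 + I)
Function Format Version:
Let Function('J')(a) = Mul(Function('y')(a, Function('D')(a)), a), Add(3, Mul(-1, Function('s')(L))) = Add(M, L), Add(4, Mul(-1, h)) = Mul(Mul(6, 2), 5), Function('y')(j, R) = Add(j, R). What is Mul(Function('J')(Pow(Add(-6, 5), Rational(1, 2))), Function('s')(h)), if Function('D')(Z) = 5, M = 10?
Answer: Add(-49, Mul(245, I)) ≈ Add(-49.000, Mul(245.00, I))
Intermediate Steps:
Function('y')(j, R) = Add(R, j)
h = -56 (h = Add(4, Mul(-1, Mul(Mul(6, 2), 5))) = Add(4, Mul(-1, Mul(12, 5))) = Add(4, Mul(-1, 60)) = Add(4, -60) = -56)
Function('s')(L) = Add(-7, Mul(-1, L)) (Function('s')(L) = Add(3, Mul(-1, Add(10, L))) = Add(3, Add(-10, Mul(-1, L))) = Add(-7, Mul(-1, L)))
Function('J')(a) = Mul(a, Add(5, a)) (Function('J')(a) = Mul(Add(5, a), a) = Mul(a, Add(5, a)))
Mul(Function('J')(Pow(Add(-6, 5), Rational(1, 2))), Function('s')(h)) = Mul(Mul(Pow(Add(-6, 5), Rational(1, 2)), Add(5, Pow(Add(-6, 5), Rational(1, 2)))), Add(-7, Mul(-1, -56))) = Mul(Mul(Pow(-1, Rational(1, 2)), Add(5, Pow(-1, Rational(1, 2)))), Add(-7, 56)) = Mul(Mul(I, Add(5, I)), 49) = Mul(49, I, Add(5, I))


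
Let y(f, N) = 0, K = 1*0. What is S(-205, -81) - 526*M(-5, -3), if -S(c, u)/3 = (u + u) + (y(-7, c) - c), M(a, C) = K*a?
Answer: -129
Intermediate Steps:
K = 0
M(a, C) = 0 (M(a, C) = 0*a = 0)
S(c, u) = -6*u + 3*c (S(c, u) = -3*((u + u) + (0 - c)) = -3*(2*u - c) = -3*(-c + 2*u) = -6*u + 3*c)
S(-205, -81) - 526*M(-5, -3) = (-6*(-81) + 3*(-205)) - 526*0 = (486 - 615) + 0 = -129 + 0 = -129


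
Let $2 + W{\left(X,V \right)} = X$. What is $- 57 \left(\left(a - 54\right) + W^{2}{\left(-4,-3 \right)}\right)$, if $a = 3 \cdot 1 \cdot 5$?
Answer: $171$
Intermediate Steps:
$a = 15$ ($a = 3 \cdot 5 = 15$)
$W{\left(X,V \right)} = -2 + X$
$- 57 \left(\left(a - 54\right) + W^{2}{\left(-4,-3 \right)}\right) = - 57 \left(\left(15 - 54\right) + \left(-2 - 4\right)^{2}\right) = - 57 \left(\left(15 - 54\right) + \left(-6\right)^{2}\right) = - 57 \left(-39 + 36\right) = \left(-57\right) \left(-3\right) = 171$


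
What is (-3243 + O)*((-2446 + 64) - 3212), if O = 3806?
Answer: -3149422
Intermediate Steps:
(-3243 + O)*((-2446 + 64) - 3212) = (-3243 + 3806)*((-2446 + 64) - 3212) = 563*(-2382 - 3212) = 563*(-5594) = -3149422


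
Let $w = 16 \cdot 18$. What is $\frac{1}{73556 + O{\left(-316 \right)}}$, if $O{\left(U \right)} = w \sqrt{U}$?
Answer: $\frac{18389}{1359173860} - \frac{36 i \sqrt{79}}{339793465} \approx 1.353 \cdot 10^{-5} - 9.4168 \cdot 10^{-7} i$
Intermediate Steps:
$w = 288$
$O{\left(U \right)} = 288 \sqrt{U}$
$\frac{1}{73556 + O{\left(-316 \right)}} = \frac{1}{73556 + 288 \sqrt{-316}} = \frac{1}{73556 + 288 \cdot 2 i \sqrt{79}} = \frac{1}{73556 + 576 i \sqrt{79}}$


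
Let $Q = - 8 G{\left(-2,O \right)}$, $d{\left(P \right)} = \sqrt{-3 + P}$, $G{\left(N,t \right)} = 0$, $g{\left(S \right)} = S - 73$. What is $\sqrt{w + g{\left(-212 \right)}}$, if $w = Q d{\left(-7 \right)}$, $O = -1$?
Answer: $i \sqrt{285} \approx 16.882 i$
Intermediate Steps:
$g{\left(S \right)} = -73 + S$
$Q = 0$ ($Q = \left(-8\right) 0 = 0$)
$w = 0$ ($w = 0 \sqrt{-3 - 7} = 0 \sqrt{-10} = 0 i \sqrt{10} = 0$)
$\sqrt{w + g{\left(-212 \right)}} = \sqrt{0 - 285} = \sqrt{-285} = i \sqrt{285}$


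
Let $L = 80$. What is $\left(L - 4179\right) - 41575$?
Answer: $-45674$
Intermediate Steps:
$\left(L - 4179\right) - 41575 = \left(80 - 4179\right) - 41575 = -4099 - 41575 = -45674$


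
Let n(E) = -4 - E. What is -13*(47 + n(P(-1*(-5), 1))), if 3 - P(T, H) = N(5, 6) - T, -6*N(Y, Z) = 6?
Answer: -442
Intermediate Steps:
N(Y, Z) = -1 (N(Y, Z) = -1/6*6 = -1)
P(T, H) = 4 + T (P(T, H) = 3 - (-1 - T) = 3 + (1 + T) = 4 + T)
-13*(47 + n(P(-1*(-5), 1))) = -13*(47 + (-4 - (4 - 1*(-5)))) = -13*(47 + (-4 - (4 + 5))) = -13*(47 + (-4 - 1*9)) = -13*(47 + (-4 - 9)) = -13*(47 - 13) = -13*34 = -442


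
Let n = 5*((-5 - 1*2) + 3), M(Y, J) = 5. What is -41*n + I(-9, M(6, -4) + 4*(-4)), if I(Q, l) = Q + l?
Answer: 800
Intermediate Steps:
n = -20 (n = 5*((-5 - 2) + 3) = 5*(-7 + 3) = 5*(-4) = -20)
-41*n + I(-9, M(6, -4) + 4*(-4)) = -41*(-20) + (-9 + (5 + 4*(-4))) = 820 + (-9 + (5 - 16)) = 820 + (-9 - 11) = 820 - 20 = 800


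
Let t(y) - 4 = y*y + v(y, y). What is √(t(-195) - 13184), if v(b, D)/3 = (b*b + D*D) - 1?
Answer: 8*√3953 ≈ 502.98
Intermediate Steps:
v(b, D) = -3 + 3*D² + 3*b² (v(b, D) = 3*((b*b + D*D) - 1) = 3*((b² + D²) - 1) = 3*((D² + b²) - 1) = 3*(-1 + D² + b²) = -3 + 3*D² + 3*b²)
t(y) = 1 + 7*y² (t(y) = 4 + (y*y + (-3 + 3*y² + 3*y²)) = 4 + (y² + (-3 + 6*y²)) = 4 + (-3 + 7*y²) = 1 + 7*y²)
√(t(-195) - 13184) = √((1 + 7*(-195)²) - 13184) = √((1 + 7*38025) - 13184) = √((1 + 266175) - 13184) = √(266176 - 13184) = √252992 = 8*√3953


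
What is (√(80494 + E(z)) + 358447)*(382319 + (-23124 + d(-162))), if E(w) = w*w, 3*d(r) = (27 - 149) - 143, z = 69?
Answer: 386162122040/3 + 18314440*√295/3 ≈ 1.2883e+11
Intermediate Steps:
d(r) = -265/3 (d(r) = ((27 - 149) - 143)/3 = (-122 - 143)/3 = (⅓)*(-265) = -265/3)
E(w) = w²
(√(80494 + E(z)) + 358447)*(382319 + (-23124 + d(-162))) = (√(80494 + 69²) + 358447)*(382319 + (-23124 - 265/3)) = (√(80494 + 4761) + 358447)*(382319 - 69637/3) = (√85255 + 358447)*(1077320/3) = (17*√295 + 358447)*(1077320/3) = (358447 + 17*√295)*(1077320/3) = 386162122040/3 + 18314440*√295/3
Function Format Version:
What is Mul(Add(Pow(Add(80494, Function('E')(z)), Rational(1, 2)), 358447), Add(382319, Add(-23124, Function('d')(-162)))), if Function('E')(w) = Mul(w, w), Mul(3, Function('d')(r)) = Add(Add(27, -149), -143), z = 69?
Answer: Add(Rational(386162122040, 3), Mul(Rational(18314440, 3), Pow(295, Rational(1, 2)))) ≈ 1.2883e+11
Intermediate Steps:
Function('d')(r) = Rational(-265, 3) (Function('d')(r) = Mul(Rational(1, 3), Add(Add(27, -149), -143)) = Mul(Rational(1, 3), Add(-122, -143)) = Mul(Rational(1, 3), -265) = Rational(-265, 3))
Function('E')(w) = Pow(w, 2)
Mul(Add(Pow(Add(80494, Function('E')(z)), Rational(1, 2)), 358447), Add(382319, Add(-23124, Function('d')(-162)))) = Mul(Add(Pow(Add(80494, Pow(69, 2)), Rational(1, 2)), 358447), Add(382319, Add(-23124, Rational(-265, 3)))) = Mul(Add(Pow(Add(80494, 4761), Rational(1, 2)), 358447), Add(382319, Rational(-69637, 3))) = Mul(Add(Pow(85255, Rational(1, 2)), 358447), Rational(1077320, 3)) = Mul(Add(Mul(17, Pow(295, Rational(1, 2))), 358447), Rational(1077320, 3)) = Mul(Add(358447, Mul(17, Pow(295, Rational(1, 2)))), Rational(1077320, 3)) = Add(Rational(386162122040, 3), Mul(Rational(18314440, 3), Pow(295, Rational(1, 2))))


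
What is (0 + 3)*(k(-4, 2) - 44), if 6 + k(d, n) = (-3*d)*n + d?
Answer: -90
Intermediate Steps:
k(d, n) = -6 + d - 3*d*n (k(d, n) = -6 + ((-3*d)*n + d) = -6 + (-3*d*n + d) = -6 + (d - 3*d*n) = -6 + d - 3*d*n)
(0 + 3)*(k(-4, 2) - 44) = (0 + 3)*((-6 - 4 - 3*(-4)*2) - 44) = 3*((-6 - 4 + 24) - 44) = 3*(14 - 44) = 3*(-30) = -90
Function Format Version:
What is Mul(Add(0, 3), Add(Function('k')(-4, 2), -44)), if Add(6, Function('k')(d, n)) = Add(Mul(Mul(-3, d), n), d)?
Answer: -90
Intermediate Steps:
Function('k')(d, n) = Add(-6, d, Mul(-3, d, n)) (Function('k')(d, n) = Add(-6, Add(Mul(Mul(-3, d), n), d)) = Add(-6, Add(Mul(-3, d, n), d)) = Add(-6, Add(d, Mul(-3, d, n))) = Add(-6, d, Mul(-3, d, n)))
Mul(Add(0, 3), Add(Function('k')(-4, 2), -44)) = Mul(Add(0, 3), Add(Add(-6, -4, Mul(-3, -4, 2)), -44)) = Mul(3, Add(Add(-6, -4, 24), -44)) = Mul(3, Add(14, -44)) = Mul(3, -30) = -90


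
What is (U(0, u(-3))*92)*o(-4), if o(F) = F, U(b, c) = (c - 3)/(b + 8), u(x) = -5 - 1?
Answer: 414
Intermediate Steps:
u(x) = -6
U(b, c) = (-3 + c)/(8 + b)
(U(0, u(-3))*92)*o(-4) = (((-3 - 6)/(8 + 0))*92)*(-4) = ((-9/8)*92)*(-4) = (((⅛)*(-9))*92)*(-4) = -9/8*92*(-4) = -207/2*(-4) = 414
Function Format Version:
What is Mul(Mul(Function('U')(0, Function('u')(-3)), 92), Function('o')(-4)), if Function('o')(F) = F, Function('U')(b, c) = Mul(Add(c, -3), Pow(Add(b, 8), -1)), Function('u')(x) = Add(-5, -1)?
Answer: 414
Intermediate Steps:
Function('u')(x) = -6
Function('U')(b, c) = Mul(Pow(Add(8, b), -1), Add(-3, c)) (Function('U')(b, c) = Mul(Add(-3, c), Pow(Add(8, b), -1)) = Mul(Pow(Add(8, b), -1), Add(-3, c)))
Mul(Mul(Function('U')(0, Function('u')(-3)), 92), Function('o')(-4)) = Mul(Mul(Mul(Pow(Add(8, 0), -1), Add(-3, -6)), 92), -4) = Mul(Mul(Mul(Pow(8, -1), -9), 92), -4) = Mul(Mul(Mul(Rational(1, 8), -9), 92), -4) = Mul(Mul(Rational(-9, 8), 92), -4) = Mul(Rational(-207, 2), -4) = 414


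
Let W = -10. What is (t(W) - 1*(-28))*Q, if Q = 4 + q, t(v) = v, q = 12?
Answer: 288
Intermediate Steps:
Q = 16 (Q = 4 + 12 = 16)
(t(W) - 1*(-28))*Q = (-10 - 1*(-28))*16 = (-10 + 28)*16 = 18*16 = 288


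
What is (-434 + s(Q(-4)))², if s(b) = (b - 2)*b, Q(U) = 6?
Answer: 168100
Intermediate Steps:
s(b) = b*(-2 + b) (s(b) = (-2 + b)*b = b*(-2 + b))
(-434 + s(Q(-4)))² = (-434 + 6*(-2 + 6))² = (-434 + 6*4)² = (-434 + 24)² = (-410)² = 168100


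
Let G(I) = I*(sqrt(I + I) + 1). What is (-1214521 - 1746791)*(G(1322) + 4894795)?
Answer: -14498930025504 - 7829708928*sqrt(661) ≈ -1.4700e+13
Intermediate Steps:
G(I) = I*(1 + sqrt(2)*sqrt(I)) (G(I) = I*(sqrt(2*I) + 1) = I*(sqrt(2)*sqrt(I) + 1) = I*(1 + sqrt(2)*sqrt(I)))
(-1214521 - 1746791)*(G(1322) + 4894795) = (-1214521 - 1746791)*((1322 + sqrt(2)*1322**(3/2)) + 4894795) = -2961312*((1322 + sqrt(2)*(1322*sqrt(1322))) + 4894795) = -2961312*((1322 + 2644*sqrt(661)) + 4894795) = -2961312*(4896117 + 2644*sqrt(661)) = -14498930025504 - 7829708928*sqrt(661)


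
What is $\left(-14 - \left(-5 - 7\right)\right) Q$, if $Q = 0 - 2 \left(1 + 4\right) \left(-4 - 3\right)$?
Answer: $-140$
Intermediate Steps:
$Q = 70$ ($Q = 0 - 2 \cdot 5 \left(-7\right) = 0 - -70 = 0 + 70 = 70$)
$\left(-14 - \left(-5 - 7\right)\right) Q = \left(-14 - \left(-5 - 7\right)\right) 70 = \left(-14 - -12\right) 70 = \left(-14 + 12\right) 70 = \left(-2\right) 70 = -140$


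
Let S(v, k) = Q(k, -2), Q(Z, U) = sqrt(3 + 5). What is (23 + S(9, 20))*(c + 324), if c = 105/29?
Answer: 218523/29 + 19002*sqrt(2)/29 ≈ 8461.9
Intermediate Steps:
c = 105/29 (c = 105*(1/29) = 105/29 ≈ 3.6207)
Q(Z, U) = 2*sqrt(2) (Q(Z, U) = sqrt(8) = 2*sqrt(2))
S(v, k) = 2*sqrt(2)
(23 + S(9, 20))*(c + 324) = (23 + 2*sqrt(2))*(105/29 + 324) = (23 + 2*sqrt(2))*(9501/29) = 218523/29 + 19002*sqrt(2)/29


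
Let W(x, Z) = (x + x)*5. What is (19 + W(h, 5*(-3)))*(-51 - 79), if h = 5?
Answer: -8970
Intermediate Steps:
W(x, Z) = 10*x (W(x, Z) = (2*x)*5 = 10*x)
(19 + W(h, 5*(-3)))*(-51 - 79) = (19 + 10*5)*(-51 - 79) = (19 + 50)*(-130) = 69*(-130) = -8970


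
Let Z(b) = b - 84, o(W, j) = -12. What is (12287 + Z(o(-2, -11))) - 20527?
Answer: -8336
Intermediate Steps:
Z(b) = -84 + b
(12287 + Z(o(-2, -11))) - 20527 = (12287 + (-84 - 12)) - 20527 = (12287 - 96) - 20527 = 12191 - 20527 = -8336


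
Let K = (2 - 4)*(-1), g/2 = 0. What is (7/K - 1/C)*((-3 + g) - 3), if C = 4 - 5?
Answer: -27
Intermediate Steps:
C = -1
g = 0 (g = 2*0 = 0)
K = 2 (K = -2*(-1) = 2)
(7/K - 1/C)*((-3 + g) - 3) = (7/2 - 1/(-1))*((-3 + 0) - 3) = (7*(½) - 1*(-1))*(-3 - 3) = (7/2 + 1)*(-6) = (9/2)*(-6) = -27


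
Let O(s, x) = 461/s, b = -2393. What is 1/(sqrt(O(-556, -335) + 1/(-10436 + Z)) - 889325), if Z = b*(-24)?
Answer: -116189315206/103330062745684273 - I*sqrt(353806965706)/516650313728421365 ≈ -1.1244e-6 - 1.1513e-12*I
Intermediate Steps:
Z = 57432 (Z = -2393*(-24) = 57432)
1/(sqrt(O(-556, -335) + 1/(-10436 + Z)) - 889325) = 1/(sqrt(461/(-556) + 1/(-10436 + 57432)) - 889325) = 1/(sqrt(461*(-1/556) + 1/46996) - 889325) = 1/(sqrt(-461/556 + 1/46996) - 889325) = 1/(sqrt(-2708075/3266222) - 889325) = 1/(5*I*sqrt(353806965706)/3266222 - 889325) = 1/(-889325 + 5*I*sqrt(353806965706)/3266222)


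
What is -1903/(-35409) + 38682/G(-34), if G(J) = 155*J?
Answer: -61802824/8482065 ≈ -7.2863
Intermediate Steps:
-1903/(-35409) + 38682/G(-34) = -1903/(-35409) + 38682/((155*(-34))) = -1903*(-1/35409) + 38682/(-5270) = 173/3219 + 38682*(-1/5270) = 173/3219 - 19341/2635 = -61802824/8482065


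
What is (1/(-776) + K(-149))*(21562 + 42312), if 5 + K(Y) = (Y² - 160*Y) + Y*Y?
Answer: 1691125181607/388 ≈ 4.3586e+9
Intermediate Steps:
K(Y) = -5 - 160*Y + 2*Y² (K(Y) = -5 + ((Y² - 160*Y) + Y*Y) = -5 + ((Y² - 160*Y) + Y²) = -5 + (-160*Y + 2*Y²) = -5 - 160*Y + 2*Y²)
(1/(-776) + K(-149))*(21562 + 42312) = (1/(-776) + (-5 - 160*(-149) + 2*(-149)²))*(21562 + 42312) = (-1/776 + (-5 + 23840 + 2*22201))*63874 = (-1/776 + (-5 + 23840 + 44402))*63874 = (-1/776 + 68237)*63874 = (52951911/776)*63874 = 1691125181607/388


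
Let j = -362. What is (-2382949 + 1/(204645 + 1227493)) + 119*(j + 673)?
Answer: -3359709819719/1432138 ≈ -2.3459e+6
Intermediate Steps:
(-2382949 + 1/(204645 + 1227493)) + 119*(j + 673) = (-2382949 + 1/(204645 + 1227493)) + 119*(-362 + 673) = (-2382949 + 1/1432138) + 119*311 = (-2382949 + 1/1432138) + 37009 = -3412711814961/1432138 + 37009 = -3359709819719/1432138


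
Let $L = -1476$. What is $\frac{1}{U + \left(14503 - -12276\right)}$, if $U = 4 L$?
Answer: $\frac{1}{20875} \approx 4.7904 \cdot 10^{-5}$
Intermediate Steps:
$U = -5904$ ($U = 4 \left(-1476\right) = -5904$)
$\frac{1}{U + \left(14503 - -12276\right)} = \frac{1}{-5904 + \left(14503 - -12276\right)} = \frac{1}{-5904 + \left(14503 + 12276\right)} = \frac{1}{-5904 + 26779} = \frac{1}{20875}$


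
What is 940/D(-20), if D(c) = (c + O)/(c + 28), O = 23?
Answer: 7520/3 ≈ 2506.7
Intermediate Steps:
D(c) = (23 + c)/(28 + c) (D(c) = (c + 23)/(c + 28) = (23 + c)/(28 + c))
940/D(-20) = 940/(((23 - 20)/(28 - 20))) = 940/((3/8)) = 940/(((⅛)*3)) = 940/(3/8) = 940*(8/3) = 7520/3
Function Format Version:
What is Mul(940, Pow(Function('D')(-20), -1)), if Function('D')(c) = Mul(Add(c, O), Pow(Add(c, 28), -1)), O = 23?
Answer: Rational(7520, 3) ≈ 2506.7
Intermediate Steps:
Function('D')(c) = Mul(Pow(Add(28, c), -1), Add(23, c)) (Function('D')(c) = Mul(Add(c, 23), Pow(Add(c, 28), -1)) = Mul(Add(23, c), Pow(Add(28, c), -1)) = Mul(Pow(Add(28, c), -1), Add(23, c)))
Mul(940, Pow(Function('D')(-20), -1)) = Mul(940, Pow(Mul(Pow(Add(28, -20), -1), Add(23, -20)), -1)) = Mul(940, Pow(Mul(Pow(8, -1), 3), -1)) = Mul(940, Pow(Mul(Rational(1, 8), 3), -1)) = Mul(940, Pow(Rational(3, 8), -1)) = Mul(940, Rational(8, 3)) = Rational(7520, 3)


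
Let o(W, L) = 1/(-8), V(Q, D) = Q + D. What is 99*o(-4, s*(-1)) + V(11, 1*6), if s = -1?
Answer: 37/8 ≈ 4.6250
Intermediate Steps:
V(Q, D) = D + Q
o(W, L) = -⅛
99*o(-4, s*(-1)) + V(11, 1*6) = 99*(-⅛) + (1*6 + 11) = -99/8 + (6 + 11) = -99/8 + 17 = 37/8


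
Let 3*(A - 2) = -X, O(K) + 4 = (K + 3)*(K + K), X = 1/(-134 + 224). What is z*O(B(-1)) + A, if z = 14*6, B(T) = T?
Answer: -180901/270 ≈ -670.00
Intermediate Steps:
z = 84
X = 1/90 ≈ 0.011111
O(K) = -4 + 2*K*(3 + K) (O(K) = -4 + (K + 3)*(K + K) = -4 + (3 + K)*(2*K) = -4 + 2*K*(3 + K))
A = 539/270 (A = 2 + (-1*1/90)/3 = 2 + (⅓)*(-1/90) = 2 - 1/270 = 539/270 ≈ 1.9963)
z*O(B(-1)) + A = 84*(-4 + 2*(-1)² + 6*(-1)) + 539/270 = 84*(-4 + 2*1 - 6) + 539/270 = 84*(-4 + 2 - 6) + 539/270 = 84*(-8) + 539/270 = -672 + 539/270 = -180901/270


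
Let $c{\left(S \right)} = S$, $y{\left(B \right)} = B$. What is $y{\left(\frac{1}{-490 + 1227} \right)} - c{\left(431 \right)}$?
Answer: $- \frac{317646}{737} \approx -431.0$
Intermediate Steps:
$y{\left(\frac{1}{-490 + 1227} \right)} - c{\left(431 \right)} = \frac{1}{-490 + 1227} - 431 = \frac{1}{737} - 431 = - \frac{317646}{737}$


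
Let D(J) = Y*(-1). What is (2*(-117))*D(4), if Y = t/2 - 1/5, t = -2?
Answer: -1404/5 ≈ -280.80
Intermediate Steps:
Y = -6/5 (Y = -2/2 - 1/5 = -2*1/2 - 1*1/5 = -1 - 1/5 = -6/5 ≈ -1.2000)
D(J) = 6/5 (D(J) = -6/5*(-1) = 6/5)
(2*(-117))*D(4) = (2*(-117))*(6/5) = -234*6/5 = -1404/5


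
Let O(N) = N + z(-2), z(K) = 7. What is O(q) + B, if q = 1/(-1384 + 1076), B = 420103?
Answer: 129393879/308 ≈ 4.2011e+5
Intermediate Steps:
q = -1/308 (q = 1/(-308) = -1/308 ≈ -0.0032468)
O(N) = 7 + N (O(N) = N + 7 = 7 + N)
O(q) + B = (7 - 1/308) + 420103 = 2155/308 + 420103 = 129393879/308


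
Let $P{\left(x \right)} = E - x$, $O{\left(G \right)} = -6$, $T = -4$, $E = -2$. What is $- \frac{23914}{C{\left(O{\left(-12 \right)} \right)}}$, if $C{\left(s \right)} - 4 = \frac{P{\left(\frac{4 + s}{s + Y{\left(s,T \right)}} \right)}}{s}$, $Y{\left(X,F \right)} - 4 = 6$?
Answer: $- \frac{95656}{17} \approx -5626.8$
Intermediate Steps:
$Y{\left(X,F \right)} = 10$ ($Y{\left(X,F \right)} = 4 + 6 = 10$)
$P{\left(x \right)} = -2 - x$
$C{\left(s \right)} = 4 + \frac{-2 - \frac{4 + s}{10 + s}}{s}$ ($C{\left(s \right)} = 4 + \frac{-2 - \frac{4 + s}{s + 10}}{s} = 4 + \frac{-2 - \frac{4 + s}{10 + s}}{s}$)
$- \frac{23914}{C{\left(O{\left(-12 \right)} \right)}} = - \frac{23914}{\frac{1}{-6} \frac{1}{10 - 6} \left(-24 + 4 \left(-6\right)^{2} + 37 \left(-6\right)\right)} = - \frac{23914}{\left(- \frac{1}{6}\right) \frac{1}{4} \left(-24 + 4 \cdot 36 - 222\right)} = - \frac{23914}{\left(- \frac{1}{6}\right) \frac{1}{4} \left(-24 + 144 - 222\right)} = - \frac{23914}{\left(- \frac{1}{6}\right) \frac{1}{4} \left(-102\right)} = - \frac{23914}{\frac{17}{4}} = \left(-23914\right) \frac{4}{17} = - \frac{95656}{17}$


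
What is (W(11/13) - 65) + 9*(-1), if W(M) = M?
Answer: -951/13 ≈ -73.154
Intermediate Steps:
(W(11/13) - 65) + 9*(-1) = (11/13 - 65) + 9*(-1) = (11*(1/13) - 65) - 9 = (11/13 - 65) - 9 = -834/13 - 9 = -951/13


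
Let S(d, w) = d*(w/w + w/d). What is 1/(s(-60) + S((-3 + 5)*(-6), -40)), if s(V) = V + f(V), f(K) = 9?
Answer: -1/103 ≈ -0.0097087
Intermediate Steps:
S(d, w) = d*(1 + w/d)
s(V) = 9 + V (s(V) = V + 9 = 9 + V)
1/(s(-60) + S((-3 + 5)*(-6), -40)) = 1/((9 - 60) + ((-3 + 5)*(-6) - 40)) = 1/(-51 + (2*(-6) - 40)) = 1/(-51 + (-12 - 40)) = 1/(-51 - 52) = 1/(-103) = -1/103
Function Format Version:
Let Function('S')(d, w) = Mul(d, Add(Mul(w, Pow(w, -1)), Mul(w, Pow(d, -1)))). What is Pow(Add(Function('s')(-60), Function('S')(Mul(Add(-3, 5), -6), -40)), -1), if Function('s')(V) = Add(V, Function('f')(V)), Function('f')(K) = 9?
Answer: Rational(-1, 103) ≈ -0.0097087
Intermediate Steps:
Function('S')(d, w) = Mul(d, Add(1, Mul(w, Pow(d, -1))))
Function('s')(V) = Add(9, V) (Function('s')(V) = Add(V, 9) = Add(9, V))
Pow(Add(Function('s')(-60), Function('S')(Mul(Add(-3, 5), -6), -40)), -1) = Pow(Add(Add(9, -60), Add(Mul(Add(-3, 5), -6), -40)), -1) = Pow(Add(-51, Add(Mul(2, -6), -40)), -1) = Pow(Add(-51, Add(-12, -40)), -1) = Pow(Add(-51, -52), -1) = Pow(-103, -1) = Rational(-1, 103)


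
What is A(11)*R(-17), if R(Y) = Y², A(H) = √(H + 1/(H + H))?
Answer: 2601*√66/22 ≈ 960.48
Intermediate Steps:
A(H) = √(H + 1/(2*H))
A(11)*R(-17) = (√(2/11 + 4*11)/2)*(-17)² = (√(2*(1/11) + 44)/2)*289 = (√(2/11 + 44)/2)*289 = (√(486/11)/2)*289 = ((9*√66/11)/2)*289 = (9*√66/22)*289 = 2601*√66/22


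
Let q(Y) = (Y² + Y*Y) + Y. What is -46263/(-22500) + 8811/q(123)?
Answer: 178195967/75952500 ≈ 2.3461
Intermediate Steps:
q(Y) = Y + 2*Y² (q(Y) = (Y² + Y²) + Y = 2*Y² + Y = Y + 2*Y²)
-46263/(-22500) + 8811/q(123) = -46263/(-22500) + 8811/((123*(1 + 2*123))) = -46263*(-1/22500) + 8811/((123*(1 + 246))) = 15421/7500 + 8811/((123*247)) = 15421/7500 + 8811/30381 = 15421/7500 + 8811*(1/30381) = 15421/7500 + 2937/10127 = 178195967/75952500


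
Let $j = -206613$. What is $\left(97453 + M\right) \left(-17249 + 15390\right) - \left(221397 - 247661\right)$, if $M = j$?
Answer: $202954704$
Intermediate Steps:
$M = -206613$
$\left(97453 + M\right) \left(-17249 + 15390\right) - \left(221397 - 247661\right) = \left(97453 - 206613\right) \left(-17249 + 15390\right) - \left(221397 - 247661\right) = \left(-109160\right) \left(-1859\right) - -26264 = 202928440 + 26264 = 202954704$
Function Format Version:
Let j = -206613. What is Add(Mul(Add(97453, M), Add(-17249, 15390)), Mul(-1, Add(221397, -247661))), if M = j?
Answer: 202954704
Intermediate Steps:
M = -206613
Add(Mul(Add(97453, M), Add(-17249, 15390)), Mul(-1, Add(221397, -247661))) = Add(Mul(Add(97453, -206613), Add(-17249, 15390)), Mul(-1, Add(221397, -247661))) = Add(Mul(-109160, -1859), Mul(-1, -26264)) = Add(202928440, 26264) = 202954704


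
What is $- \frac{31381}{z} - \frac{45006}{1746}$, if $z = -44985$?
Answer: $- \frac{36477846}{1454515} \approx -25.079$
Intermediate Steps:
$- \frac{31381}{z} - \frac{45006}{1746} = - \frac{31381}{-44985} - \frac{45006}{1746} = \left(-31381\right) \left(- \frac{1}{44985}\right) - \frac{7501}{291} = \frac{31381}{44985} - \frac{7501}{291} = - \frac{36477846}{1454515}$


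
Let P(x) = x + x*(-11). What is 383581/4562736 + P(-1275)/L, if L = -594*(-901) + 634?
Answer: 65927081017/611210426352 ≈ 0.10786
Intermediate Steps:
P(x) = -10*x (P(x) = x - 11*x = -10*x)
L = 535828 (L = 535194 + 634 = 535828)
383581/4562736 + P(-1275)/L = 383581/4562736 - 10*(-1275)/535828 = 383581*(1/4562736) + 12750*(1/535828) = 383581/4562736 + 6375/267914 = 65927081017/611210426352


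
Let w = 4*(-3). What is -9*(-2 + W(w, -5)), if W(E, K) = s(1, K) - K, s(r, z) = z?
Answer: 18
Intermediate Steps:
w = -12
W(E, K) = 0 (W(E, K) = K - K = 0)
-9*(-2 + W(w, -5)) = -9*(-2 + 0) = -9*(-2) = 18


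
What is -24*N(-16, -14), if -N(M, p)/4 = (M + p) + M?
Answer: -4416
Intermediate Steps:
N(M, p) = -8*M - 4*p (N(M, p) = -4*((M + p) + M) = -4*(p + 2*M) = -8*M - 4*p)
-24*N(-16, -14) = -24*(-8*(-16) - 4*(-14)) = -24*(128 + 56) = -24*184 = -4416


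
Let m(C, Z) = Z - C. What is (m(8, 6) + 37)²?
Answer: 1225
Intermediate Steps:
(m(8, 6) + 37)² = ((6 - 1*8) + 37)² = ((6 - 8) + 37)² = (-2 + 37)² = 35² = 1225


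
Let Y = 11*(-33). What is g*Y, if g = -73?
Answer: 26499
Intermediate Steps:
Y = -363
g*Y = -73*(-363) = 26499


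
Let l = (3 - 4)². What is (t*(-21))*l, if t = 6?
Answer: -126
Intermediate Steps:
l = 1 (l = (-1)² = 1)
(t*(-21))*l = (6*(-21))*1 = -126*1 = -126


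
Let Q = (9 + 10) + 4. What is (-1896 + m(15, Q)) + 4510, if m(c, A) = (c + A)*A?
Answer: 3488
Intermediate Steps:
Q = 23 (Q = 19 + 4 = 23)
m(c, A) = A*(A + c) (m(c, A) = (A + c)*A = A*(A + c))
(-1896 + m(15, Q)) + 4510 = (-1896 + 23*(23 + 15)) + 4510 = (-1896 + 23*38) + 4510 = (-1896 + 874) + 4510 = -1022 + 4510 = 3488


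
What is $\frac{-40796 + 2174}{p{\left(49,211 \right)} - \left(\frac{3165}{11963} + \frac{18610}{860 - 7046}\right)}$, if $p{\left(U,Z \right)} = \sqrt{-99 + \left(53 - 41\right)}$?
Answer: $- \frac{145088717174309476260}{129420640858828747} + \frac{52877973759522037182 i \sqrt{87}}{129420640858828747} \approx -1121.1 + 3810.9 i$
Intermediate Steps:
$p{\left(U,Z \right)} = i \sqrt{87}$ ($p{\left(U,Z \right)} = \sqrt{-99 + \left(53 - 41\right)} = \sqrt{-99 + 12} = \sqrt{-87} = i \sqrt{87}$)
$\frac{-40796 + 2174}{p{\left(49,211 \right)} - \left(\frac{3165}{11963} + \frac{18610}{860 - 7046}\right)} = \frac{-40796 + 2174}{i \sqrt{87} - \left(\frac{3165}{11963} + \frac{18610}{860 - 7046}\right)} = - \frac{38622}{i \sqrt{87} - \left(\frac{3165}{11963} + \frac{18610}{860 - 7046}\right)} = - \frac{38622}{i \sqrt{87} - \left(\frac{3165}{11963} + \frac{18610}{-6186}\right)} = - \frac{38622}{i \sqrt{87} - - \frac{101526370}{37001559}} = - \frac{38622}{i \sqrt{87} + \left(\frac{9305}{3093} - \frac{3165}{11963}\right)} = - \frac{38622}{i \sqrt{87} + \frac{101526370}{37001559}} = - \frac{38622}{\frac{101526370}{37001559} + i \sqrt{87}}$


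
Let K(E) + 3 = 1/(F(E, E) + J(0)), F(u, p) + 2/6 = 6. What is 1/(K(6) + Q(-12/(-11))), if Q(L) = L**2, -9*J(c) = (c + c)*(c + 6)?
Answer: -2057/3360 ≈ -0.61220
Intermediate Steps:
F(u, p) = 17/3 (F(u, p) = -1/3 + 6 = 17/3)
J(c) = -2*c*(6 + c)/9 (J(c) = -(c + c)*(c + 6)/9 = -2*c*(6 + c)/9)
K(E) = -48/17 (K(E) = -3 + 1/(17/3 - 2/9*0*(6 + 0)) = -3 + 1/(17/3 - 2/9*0*6) = -3 + 1/(17/3 + 0) = -3 + 1/(17/3) = -3 + 3/17 = -48/17)
1/(K(6) + Q(-12/(-11))) = 1/(-48/17 + (-12/(-11))**2) = 1/(-48/17 + (-12*(-1/11))**2) = 1/(-48/17 + (12/11)**2) = 1/(-48/17 + 144/121) = 1/(-3360/2057) = -2057/3360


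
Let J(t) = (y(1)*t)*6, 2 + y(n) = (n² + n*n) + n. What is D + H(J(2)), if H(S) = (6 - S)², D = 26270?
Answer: 26306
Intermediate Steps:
y(n) = -2 + n + 2*n² (y(n) = -2 + ((n² + n*n) + n) = -2 + ((n² + n²) + n) = -2 + (2*n² + n) = -2 + (n + 2*n²) = -2 + n + 2*n²)
J(t) = 6*t (J(t) = ((-2 + 1 + 2*1²)*t)*6 = ((-2 + 1 + 2*1)*t)*6 = ((-2 + 1 + 2)*t)*6 = (1*t)*6 = t*6 = 6*t)
D + H(J(2)) = 26270 + (-6 + 6*2)² = 26270 + (-6 + 12)² = 26270 + 6² = 26270 + 36 = 26306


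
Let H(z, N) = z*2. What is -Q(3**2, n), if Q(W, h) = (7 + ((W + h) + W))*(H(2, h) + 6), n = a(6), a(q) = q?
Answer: -310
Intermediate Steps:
H(z, N) = 2*z
n = 6
Q(W, h) = 70 + 10*h + 20*W (Q(W, h) = (7 + ((W + h) + W))*(2*2 + 6) = (7 + (h + 2*W))*(4 + 6) = (7 + h + 2*W)*10 = 70 + 10*h + 20*W)
-Q(3**2, n) = -(70 + 10*6 + 20*3**2) = -(70 + 60 + 20*9) = -(70 + 60 + 180) = -1*310 = -310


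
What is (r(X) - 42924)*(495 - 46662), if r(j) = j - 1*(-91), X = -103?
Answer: 1982226312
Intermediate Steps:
r(j) = 91 + j (r(j) = j + 91 = 91 + j)
(r(X) - 42924)*(495 - 46662) = ((91 - 103) - 42924)*(495 - 46662) = (-12 - 42924)*(-46167) = -42936*(-46167) = 1982226312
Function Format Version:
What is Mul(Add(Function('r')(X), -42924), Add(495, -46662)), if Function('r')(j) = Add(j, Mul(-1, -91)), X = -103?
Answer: 1982226312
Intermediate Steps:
Function('r')(j) = Add(91, j) (Function('r')(j) = Add(j, 91) = Add(91, j))
Mul(Add(Function('r')(X), -42924), Add(495, -46662)) = Mul(Add(Add(91, -103), -42924), Add(495, -46662)) = Mul(Add(-12, -42924), -46167) = Mul(-42936, -46167) = 1982226312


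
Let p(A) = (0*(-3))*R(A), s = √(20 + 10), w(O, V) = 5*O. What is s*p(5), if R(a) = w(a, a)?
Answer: 0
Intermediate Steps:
s = √30 ≈ 5.4772
R(a) = 5*a
p(A) = 0 (p(A) = (0*(-3))*(5*A) = 0*(5*A) = 0)
s*p(5) = √30*0 = 0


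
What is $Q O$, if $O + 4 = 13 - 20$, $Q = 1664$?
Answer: $-18304$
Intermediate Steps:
$O = -11$ ($O = -4 + \left(13 - 20\right) = -4 - 7 = -11$)
$Q O = 1664 \left(-11\right) = -18304$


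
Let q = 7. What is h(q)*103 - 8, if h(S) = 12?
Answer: 1228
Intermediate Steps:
h(q)*103 - 8 = 12*103 - 8 = 1236 - 8 = 1228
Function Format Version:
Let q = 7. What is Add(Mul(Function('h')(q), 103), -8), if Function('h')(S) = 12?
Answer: 1228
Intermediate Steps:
Add(Mul(Function('h')(q), 103), -8) = Add(Mul(12, 103), -8) = Add(1236, -8) = 1228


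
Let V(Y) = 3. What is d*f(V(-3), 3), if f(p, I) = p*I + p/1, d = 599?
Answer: 7188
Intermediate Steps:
f(p, I) = p + I*p (f(p, I) = I*p + p*1 = I*p + p = p + I*p)
d*f(V(-3), 3) = 599*(3*(1 + 3)) = 599*(3*4) = 599*12 = 7188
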